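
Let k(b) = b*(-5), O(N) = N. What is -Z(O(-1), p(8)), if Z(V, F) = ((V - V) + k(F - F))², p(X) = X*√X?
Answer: 0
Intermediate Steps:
k(b) = -5*b
p(X) = X^(3/2)
Z(V, F) = 0 (Z(V, F) = ((V - V) - 5*(F - F))² = (0 - 5*0)² = (0 + 0)² = 0² = 0)
-Z(O(-1), p(8)) = -1*0 = 0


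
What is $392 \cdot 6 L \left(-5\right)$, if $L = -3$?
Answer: $35280$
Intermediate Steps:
$392 \cdot 6 L \left(-5\right) = 392 \cdot 6 \left(-3\right) \left(-5\right) = 392 \left(\left(-18\right) \left(-5\right)\right) = 392 \cdot 90 = 35280$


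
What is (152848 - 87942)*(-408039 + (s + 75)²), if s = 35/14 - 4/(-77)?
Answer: -309420456806775/11858 ≈ -2.6094e+10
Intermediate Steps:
s = 393/154 (s = 35*(1/14) - 4*(-1/77) = 5/2 + 4/77 = 393/154 ≈ 2.5519)
(152848 - 87942)*(-408039 + (s + 75)²) = (152848 - 87942)*(-408039 + (393/154 + 75)²) = 64906*(-408039 + (11943/154)²) = 64906*(-408039 + 142635249/23716) = 64906*(-9534417675/23716) = -309420456806775/11858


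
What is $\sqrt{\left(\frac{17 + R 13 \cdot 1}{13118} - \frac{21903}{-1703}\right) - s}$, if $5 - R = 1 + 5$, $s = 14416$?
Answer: $\frac{i \sqrt{1797056318388695273}}{11169977} \approx 120.01 i$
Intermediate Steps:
$R = -1$ ($R = 5 - \left(1 + 5\right) = 5 - 6 = -1$)
$\sqrt{\left(\frac{17 + R 13 \cdot 1}{13118} - \frac{21903}{-1703}\right) - s} = \sqrt{\left(\frac{17 + \left(-1\right) 13 \cdot 1}{13118} - \frac{21903}{-1703}\right) - 14416} = \sqrt{\left(\left(17 - 13\right) \frac{1}{13118} - - \frac{21903}{1703}\right) - 14416} = \sqrt{\left(\left(17 - 13\right) \frac{1}{13118} + \frac{21903}{1703}\right) - 14416} = \sqrt{\left(4 \cdot \frac{1}{13118} + \frac{21903}{1703}\right) - 14416} = \sqrt{\left(\frac{2}{6559} + \frac{21903}{1703}\right) - 14416} = \sqrt{\frac{143665183}{11169977} - 14416} = \sqrt{- \frac{160882723249}{11169977}} = \frac{i \sqrt{1797056318388695273}}{11169977}$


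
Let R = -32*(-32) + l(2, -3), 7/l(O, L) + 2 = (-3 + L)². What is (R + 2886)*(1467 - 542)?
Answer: 122975975/34 ≈ 3.6169e+6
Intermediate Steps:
l(O, L) = 7/(-2 + (-3 + L)²)
R = 34823/34 (R = -32*(-32) + 7/(-2 + (-3 - 3)²) = 1024 + 7/(-2 + (-6)²) = 1024 + 7/(-2 + 36) = 1024 + 7/34 = 34823/34 ≈ 1024.2)
(R + 2886)*(1467 - 542) = (34823/34 + 2886)*(1467 - 542) = (132947/34)*925 = 122975975/34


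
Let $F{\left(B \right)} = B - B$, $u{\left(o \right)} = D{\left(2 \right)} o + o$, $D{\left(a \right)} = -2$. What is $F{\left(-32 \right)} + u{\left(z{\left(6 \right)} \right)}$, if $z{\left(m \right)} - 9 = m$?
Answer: $-15$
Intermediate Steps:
$z{\left(m \right)} = 9 + m$
$u{\left(o \right)} = - o$ ($u{\left(o \right)} = - 2 o + o = - o$)
$F{\left(B \right)} = 0$
$F{\left(-32 \right)} + u{\left(z{\left(6 \right)} \right)} = 0 - \left(9 + 6\right) = 0 - 15 = -15$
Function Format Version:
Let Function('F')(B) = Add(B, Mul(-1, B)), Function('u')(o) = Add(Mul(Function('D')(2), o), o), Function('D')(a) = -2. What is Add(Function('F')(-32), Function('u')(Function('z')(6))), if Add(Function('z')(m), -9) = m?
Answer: -15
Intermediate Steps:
Function('z')(m) = Add(9, m)
Function('u')(o) = Mul(-1, o) (Function('u')(o) = Add(Mul(-2, o), o) = Mul(-1, o))
Function('F')(B) = 0
Add(Function('F')(-32), Function('u')(Function('z')(6))) = Add(0, Mul(-1, Add(9, 6))) = Add(0, Mul(-1, 15)) = Add(0, -15) = -15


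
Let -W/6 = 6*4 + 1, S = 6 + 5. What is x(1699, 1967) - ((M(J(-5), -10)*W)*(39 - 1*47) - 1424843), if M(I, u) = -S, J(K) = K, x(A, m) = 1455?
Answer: 1439498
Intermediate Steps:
S = 11
W = -150 (W = -6*(6*4 + 1) = -6*(24 + 1) = -6*25 = -150)
M(I, u) = -11 (M(I, u) = -1*11 = -11)
x(1699, 1967) - ((M(J(-5), -10)*W)*(39 - 1*47) - 1424843) = 1455 - ((-11*(-150))*(39 - 1*47) - 1424843) = 1455 - (1650*(39 - 47) - 1424843) = 1455 - (1650*(-8) - 1424843) = 1455 - (-13200 - 1424843) = 1455 - 1*(-1438043) = 1455 + 1438043 = 1439498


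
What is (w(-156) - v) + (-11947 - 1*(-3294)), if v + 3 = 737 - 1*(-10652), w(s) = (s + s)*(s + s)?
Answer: 77305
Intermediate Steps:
w(s) = 4*s² (w(s) = (2*s)*(2*s) = 4*s²)
v = 11386 (v = -3 + (737 - 1*(-10652)) = -3 + (737 + 10652) = -3 + 11389 = 11386)
(w(-156) - v) + (-11947 - 1*(-3294)) = (4*(-156)² - 1*11386) + (-11947 - 1*(-3294)) = (4*24336 - 11386) + (-11947 + 3294) = (97344 - 11386) - 8653 = 85958 - 8653 = 77305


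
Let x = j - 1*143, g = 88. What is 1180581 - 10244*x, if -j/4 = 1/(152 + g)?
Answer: 39684656/15 ≈ 2.6456e+6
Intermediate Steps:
j = -1/60 (j = -4/(152 + 88) = -4/240 = -4*1/240 = -1/60 ≈ -0.016667)
x = -8581/60 (x = -1/60 - 1*143 = -1/60 - 143 = -8581/60 ≈ -143.02)
1180581 - 10244*x = 1180581 - 10244*(-8581)/60 = 1180581 - 1*(-21975941/15) = 1180581 + 21975941/15 = 39684656/15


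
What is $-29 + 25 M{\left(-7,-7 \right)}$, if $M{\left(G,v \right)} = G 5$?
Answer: $-904$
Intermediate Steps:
$M{\left(G,v \right)} = 5 G$
$-29 + 25 M{\left(-7,-7 \right)} = -29 + 25 \cdot 5 \left(-7\right) = -29 + 25 \left(-35\right) = -29 - 875 = -904$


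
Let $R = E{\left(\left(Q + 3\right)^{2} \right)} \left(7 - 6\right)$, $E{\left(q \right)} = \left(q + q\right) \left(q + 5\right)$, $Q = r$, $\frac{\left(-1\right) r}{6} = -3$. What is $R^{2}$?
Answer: $154741530384$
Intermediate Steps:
$r = 18$ ($r = \left(-6\right) \left(-3\right) = 18$)
$Q = 18$
$E{\left(q \right)} = 2 q \left(5 + q\right)$
$R = 393372$ ($R = 2 \left(18 + 3\right)^{2} \left(5 + \left(18 + 3\right)^{2}\right) \left(7 - 6\right) = 2 \cdot 21^{2} \left(5 + 21^{2}\right) 1 = 2 \cdot 441 \left(5 + 441\right) 1 = 2 \cdot 441 \cdot 446 \cdot 1 = 393372 \cdot 1 = 393372$)
$R^{2} = 393372^{2} = 154741530384$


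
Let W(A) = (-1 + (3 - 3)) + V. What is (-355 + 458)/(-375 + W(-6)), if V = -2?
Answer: -103/378 ≈ -0.27249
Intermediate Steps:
W(A) = -3 (W(A) = (-1 + (3 - 3)) - 2 = (-1 + 0) - 2 = -1 - 2 = -3)
(-355 + 458)/(-375 + W(-6)) = (-355 + 458)/(-375 - 3) = 103/(-378) = 103*(-1/378) = -103/378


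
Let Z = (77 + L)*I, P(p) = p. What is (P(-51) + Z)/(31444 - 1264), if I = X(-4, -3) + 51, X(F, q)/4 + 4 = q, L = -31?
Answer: 1007/30180 ≈ 0.033366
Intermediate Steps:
X(F, q) = -16 + 4*q
I = 23 (I = (-16 + 4*(-3)) + 51 = (-16 - 12) + 51 = -28 + 51 = 23)
Z = 1058 (Z = (77 - 31)*23 = 46*23 = 1058)
(P(-51) + Z)/(31444 - 1264) = (-51 + 1058)/(31444 - 1264) = 1007/30180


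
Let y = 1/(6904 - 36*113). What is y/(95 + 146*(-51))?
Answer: -1/20847436 ≈ -4.7968e-8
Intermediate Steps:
y = 1/2836 (y = 1/(6904 - 4068) = 1/2836 ≈ 0.00035261)
y/(95 + 146*(-51)) = 1/(2836*(95 + 146*(-51))) = 1/(2836*(95 - 7446)) = (1/2836)/(-7351) = (1/2836)*(-1/7351) = -1/20847436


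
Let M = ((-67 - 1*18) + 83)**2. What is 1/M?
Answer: 1/4 ≈ 0.25000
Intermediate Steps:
M = 4 (M = ((-67 - 18) + 83)**2 = (-85 + 83)**2 = (-2)**2 = 4)
1/M = 1/4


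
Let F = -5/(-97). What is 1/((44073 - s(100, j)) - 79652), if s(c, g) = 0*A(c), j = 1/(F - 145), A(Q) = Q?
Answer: -1/35579 ≈ -2.8106e-5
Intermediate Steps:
F = 5/97 (F = -5*(-1/97) = 5/97 ≈ 0.051546)
j = -97/14060 (j = 1/(5/97 - 145) = 1/(-14060/97) = -97/14060 ≈ -0.0068990)
s(c, g) = 0 (s(c, g) = 0*c = 0)
1/((44073 - s(100, j)) - 79652) = 1/((44073 - 1*0) - 79652) = 1/((44073 + 0) - 79652) = 1/(44073 - 79652) = 1/(-35579) = -1/35579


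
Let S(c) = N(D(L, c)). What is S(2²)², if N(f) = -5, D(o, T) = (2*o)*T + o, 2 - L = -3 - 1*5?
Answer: 25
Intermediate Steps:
L = 10 (L = 2 - (-3 - 1*5) = 2 - (-3 - 5) = 2 - 1*(-8) = 2 + 8 = 10)
D(o, T) = o + 2*T*o (D(o, T) = 2*T*o + o = o + 2*T*o)
S(c) = -5
S(2²)² = (-5)² = 25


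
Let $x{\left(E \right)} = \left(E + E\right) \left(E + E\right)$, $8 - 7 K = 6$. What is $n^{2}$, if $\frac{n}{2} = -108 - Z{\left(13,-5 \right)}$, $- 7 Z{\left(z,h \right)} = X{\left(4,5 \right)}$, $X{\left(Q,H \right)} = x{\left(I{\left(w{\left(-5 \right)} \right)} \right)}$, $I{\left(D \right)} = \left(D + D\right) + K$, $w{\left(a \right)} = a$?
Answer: $\frac{1376113216}{117649} \approx 11697.0$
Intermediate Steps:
$K = \frac{2}{7}$ ($K = \frac{8}{7} - \frac{6}{7} = \frac{2}{7} \approx 0.28571$)
$I{\left(D \right)} = \frac{2}{7} + 2 D$ ($I{\left(D \right)} = \left(D + D\right) + \frac{2}{7} = 2 D + \frac{2}{7} = \frac{2}{7} + 2 D$)
$x{\left(E \right)} = 4 E^{2}$ ($x{\left(E \right)} = 2 E 2 E = 4 E^{2}$)
$X{\left(Q,H \right)} = \frac{18496}{49}$ ($X{\left(Q,H \right)} = 4 \left(\frac{2}{7} + 2 \left(-5\right)\right)^{2} = 4 \left(\frac{2}{7} - 10\right)^{2} = 4 \left(- \frac{68}{7}\right)^{2} = 4 \cdot \frac{4624}{49} = \frac{18496}{49}$)
$Z{\left(z,h \right)} = - \frac{18496}{343}$ ($Z{\left(z,h \right)} = \left(- \frac{1}{7}\right) \frac{18496}{49} = - \frac{18496}{343}$)
$n = - \frac{37096}{343}$ ($n = 2 \left(-108 - - \frac{18496}{343}\right) = 2 \left(-108 + \frac{18496}{343}\right) = 2 \left(- \frac{18548}{343}\right) = - \frac{37096}{343} \approx -108.15$)
$n^{2} = \left(- \frac{37096}{343}\right)^{2} = \frac{1376113216}{117649}$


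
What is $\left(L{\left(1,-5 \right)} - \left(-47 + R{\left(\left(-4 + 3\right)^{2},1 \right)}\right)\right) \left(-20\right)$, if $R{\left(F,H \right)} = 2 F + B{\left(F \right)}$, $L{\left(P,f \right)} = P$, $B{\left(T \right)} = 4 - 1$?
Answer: $-860$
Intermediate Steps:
$B{\left(T \right)} = 3$
$R{\left(F,H \right)} = 3 + 2 F$ ($R{\left(F,H \right)} = 2 F + 3 = 3 + 2 F$)
$\left(L{\left(1,-5 \right)} - \left(-47 + R{\left(\left(-4 + 3\right)^{2},1 \right)}\right)\right) \left(-20\right) = \left(1 + \left(47 - \left(3 + 2 \left(-4 + 3\right)^{2}\right)\right)\right) \left(-20\right) = \left(1 + \left(47 - \left(3 + 2 \left(-1\right)^{2}\right)\right)\right) \left(-20\right) = \left(1 + \left(47 - \left(3 + 2 \cdot 1\right)\right)\right) \left(-20\right) = \left(1 + \left(47 - \left(3 + 2\right)\right)\right) \left(-20\right) = \left(1 + \left(47 - 5\right)\right) \left(-20\right) = \left(1 + 42\right) \left(-20\right) = 43 \left(-20\right) = -860$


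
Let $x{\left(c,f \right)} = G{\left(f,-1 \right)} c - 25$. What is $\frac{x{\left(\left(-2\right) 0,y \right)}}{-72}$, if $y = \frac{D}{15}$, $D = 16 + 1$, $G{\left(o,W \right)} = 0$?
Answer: $\frac{25}{72} \approx 0.34722$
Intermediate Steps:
$D = 17$
$y = \frac{17}{15} \approx 1.1333$
$x{\left(c,f \right)} = -25$ ($x{\left(c,f \right)} = 0 c - 25 = 0 - 25 = -25$)
$\frac{x{\left(\left(-2\right) 0,y \right)}}{-72} = - \frac{25}{-72} = \left(-25\right) \left(- \frac{1}{72}\right) = \frac{25}{72}$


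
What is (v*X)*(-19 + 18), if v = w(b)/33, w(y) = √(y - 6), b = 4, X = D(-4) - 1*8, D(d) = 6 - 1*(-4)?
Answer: -2*I*√2/33 ≈ -0.08571*I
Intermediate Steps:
D(d) = 10 (D(d) = 6 + 4 = 10)
X = 2 (X = 10 - 1*8 = 10 - 8 = 2)
w(y) = √(-6 + y)
v = I*√2/33 (v = √(-6 + 4)/33 = √(-2)*(1/33) = (I*√2)*(1/33) = I*√2/33 ≈ 0.042855*I)
(v*X)*(-19 + 18) = ((I*√2/33)*2)*(-19 + 18) = (2*I*√2/33)*(-1) = -2*I*√2/33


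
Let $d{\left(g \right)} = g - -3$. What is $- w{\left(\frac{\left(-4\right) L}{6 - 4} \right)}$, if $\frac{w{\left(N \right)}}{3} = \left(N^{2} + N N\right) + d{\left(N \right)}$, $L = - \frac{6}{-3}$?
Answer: $-93$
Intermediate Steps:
$d{\left(g \right)} = 3 + g$ ($d{\left(g \right)} = g + 3 = 3 + g$)
$L = 2$ ($L = \left(-6\right) \left(- \frac{1}{3}\right) = 2$)
$w{\left(N \right)} = 9 + 3 N + 6 N^{2}$ ($w{\left(N \right)} = 3 \left(\left(N^{2} + N N\right) + \left(3 + N\right)\right) = 3 \left(\left(N^{2} + N^{2}\right) + \left(3 + N\right)\right) = 3 \left(2 N^{2} + \left(3 + N\right)\right) = 3 \left(3 + N + 2 N^{2}\right) = 9 + 3 N + 6 N^{2}$)
$- w{\left(\frac{\left(-4\right) L}{6 - 4} \right)} = - (9 + 3 \frac{\left(-4\right) 2}{6 - 4} + 6 \left(\frac{\left(-4\right) 2}{6 - 4}\right)^{2}) = - (9 + 3 \left(- \frac{8}{2}\right) + 6 \left(- \frac{8}{2}\right)^{2}) = - (9 + 3 \left(\left(-8\right) \frac{1}{2}\right) + 6 \left(\left(-8\right) \frac{1}{2}\right)^{2}) = - (9 + 3 \left(-4\right) + 6 \left(-4\right)^{2}) = - (9 - 12 + 6 \cdot 16) = - (9 - 12 + 96) = \left(-1\right) 93 = -93$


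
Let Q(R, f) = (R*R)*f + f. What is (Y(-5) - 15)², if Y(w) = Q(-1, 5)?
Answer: 25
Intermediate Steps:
Q(R, f) = f + f*R² (Q(R, f) = R²*f + f = f*R² + f = f + f*R²)
Y(w) = 10 (Y(w) = 5*(1 + (-1)²) = 5*(1 + 1) = 5*2 = 10)
(Y(-5) - 15)² = (10 - 15)² = (-5)² = 25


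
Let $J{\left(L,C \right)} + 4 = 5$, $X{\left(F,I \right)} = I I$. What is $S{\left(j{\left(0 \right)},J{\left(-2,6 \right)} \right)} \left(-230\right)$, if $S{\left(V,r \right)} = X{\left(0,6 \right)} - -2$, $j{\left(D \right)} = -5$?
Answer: $-8740$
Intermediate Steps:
$X{\left(F,I \right)} = I^{2}$
$J{\left(L,C \right)} = 1$ ($J{\left(L,C \right)} = -4 + 5 = 1$)
$S{\left(V,r \right)} = 38$ ($S{\left(V,r \right)} = 6^{2} - -2 = 36 + 2 = 38$)
$S{\left(j{\left(0 \right)},J{\left(-2,6 \right)} \right)} \left(-230\right) = 38 \left(-230\right) = -8740$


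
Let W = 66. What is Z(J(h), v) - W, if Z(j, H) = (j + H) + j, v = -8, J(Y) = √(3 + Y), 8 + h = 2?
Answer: -74 + 2*I*√3 ≈ -74.0 + 3.4641*I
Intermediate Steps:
h = -6 (h = -8 + 2 = -6)
Z(j, H) = H + 2*j (Z(j, H) = (H + j) + j = H + 2*j)
Z(J(h), v) - W = (-8 + 2*√(3 - 6)) - 1*66 = (-8 + 2*√(-3)) - 66 = (-8 + 2*(I*√3)) - 66 = (-8 + 2*I*√3) - 66 = -74 + 2*I*√3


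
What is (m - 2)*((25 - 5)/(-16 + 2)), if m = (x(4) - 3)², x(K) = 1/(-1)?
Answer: -20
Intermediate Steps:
x(K) = -1
m = 16 (m = (-1 - 3)² = (-4)² = 16)
(m - 2)*((25 - 5)/(-16 + 2)) = (16 - 2)*((25 - 5)/(-16 + 2)) = 14*(20/(-14)) = 14*(20*(-1/14)) = 14*(-10/7) = -20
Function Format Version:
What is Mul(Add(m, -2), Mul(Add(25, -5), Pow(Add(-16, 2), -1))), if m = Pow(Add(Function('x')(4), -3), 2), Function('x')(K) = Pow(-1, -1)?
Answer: -20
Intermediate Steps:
Function('x')(K) = -1
m = 16 (m = Pow(Add(-1, -3), 2) = Pow(-4, 2) = 16)
Mul(Add(m, -2), Mul(Add(25, -5), Pow(Add(-16, 2), -1))) = Mul(Add(16, -2), Mul(Add(25, -5), Pow(Add(-16, 2), -1))) = Mul(14, Mul(20, Pow(-14, -1))) = Mul(14, Mul(20, Rational(-1, 14))) = Mul(14, Rational(-10, 7)) = -20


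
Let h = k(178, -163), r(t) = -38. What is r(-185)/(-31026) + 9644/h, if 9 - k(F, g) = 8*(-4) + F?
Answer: -149604769/2125281 ≈ -70.393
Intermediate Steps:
k(F, g) = 41 - F (k(F, g) = 9 - (8*(-4) + F) = 9 - (-32 + F) = 9 + (32 - F) = 41 - F)
h = -137 (h = 41 - 1*178 = 41 - 178 = -137)
r(-185)/(-31026) + 9644/h = -38/(-31026) + 9644/(-137) = -38*(-1/31026) + 9644*(-1/137) = 19/15513 - 9644/137 = -149604769/2125281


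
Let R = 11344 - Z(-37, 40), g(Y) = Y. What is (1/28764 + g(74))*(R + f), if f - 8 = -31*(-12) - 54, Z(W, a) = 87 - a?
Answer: 24739985551/28764 ≈ 8.6010e+5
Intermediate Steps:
R = 11297 (R = 11344 - (87 - 1*40) = 11344 - (87 - 40) = 11344 - 1*47 = 11344 - 47 = 11297)
f = 326 (f = 8 + (-31*(-12) - 54) = 8 + (372 - 54) = 8 + 318 = 326)
(1/28764 + g(74))*(R + f) = (1/28764 + 74)*(11297 + 326) = (1/28764 + 74)*11623 = (2128537/28764)*11623 = 24739985551/28764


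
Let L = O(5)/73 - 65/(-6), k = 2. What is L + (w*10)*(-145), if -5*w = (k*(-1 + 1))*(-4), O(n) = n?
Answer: 4775/438 ≈ 10.902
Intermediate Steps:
L = 4775/438 (L = 5/73 - 65/(-6) = 5*(1/73) - 65*(-⅙) = 5/73 + 65/6 = 4775/438 ≈ 10.902)
w = 0 (w = -2*(-1 + 1)*(-4)/5 = -2*0*(-4)/5 = -0*(-4) = -⅕*0 = 0)
L + (w*10)*(-145) = 4775/438 + (0*10)*(-145) = 4775/438 + 0*(-145) = 4775/438 + 0 = 4775/438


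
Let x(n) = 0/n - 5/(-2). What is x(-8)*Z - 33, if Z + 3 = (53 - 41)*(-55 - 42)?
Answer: -5901/2 ≈ -2950.5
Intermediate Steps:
x(n) = 5/2 (x(n) = 0 - 5*(-½) = 0 + 5/2 = 5/2)
Z = -1167 (Z = -3 + (53 - 41)*(-55 - 42) = -3 + 12*(-97) = -3 - 1164 = -1167)
x(-8)*Z - 33 = (5/2)*(-1167) - 33 = -5835/2 - 33 = -5901/2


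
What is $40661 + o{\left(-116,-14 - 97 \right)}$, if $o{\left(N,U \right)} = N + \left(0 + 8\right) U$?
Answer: $39657$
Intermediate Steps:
$o{\left(N,U \right)} = N + 8 U$
$40661 + o{\left(-116,-14 - 97 \right)} = 40661 + \left(-116 + 8 \left(-14 - 97\right)\right) = 40661 + \left(-116 + 8 \left(-111\right)\right) = 40661 - 1004 = 39657$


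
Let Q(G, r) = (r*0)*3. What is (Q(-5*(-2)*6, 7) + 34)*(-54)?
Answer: -1836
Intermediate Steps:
Q(G, r) = 0 (Q(G, r) = 0*3 = 0)
(Q(-5*(-2)*6, 7) + 34)*(-54) = (0 + 34)*(-54) = 34*(-54) = -1836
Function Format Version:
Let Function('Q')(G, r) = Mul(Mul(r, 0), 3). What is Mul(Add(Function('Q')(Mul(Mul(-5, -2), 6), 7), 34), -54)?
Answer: -1836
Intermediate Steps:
Function('Q')(G, r) = 0 (Function('Q')(G, r) = Mul(0, 3) = 0)
Mul(Add(Function('Q')(Mul(Mul(-5, -2), 6), 7), 34), -54) = Mul(Add(0, 34), -54) = Mul(34, -54) = -1836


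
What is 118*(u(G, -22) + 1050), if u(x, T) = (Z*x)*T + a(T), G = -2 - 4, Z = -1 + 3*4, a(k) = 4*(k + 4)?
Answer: 286740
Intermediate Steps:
a(k) = 16 + 4*k (a(k) = 4*(4 + k) = 16 + 4*k)
Z = 11 (Z = -1 + 12 = 11)
G = -6
u(x, T) = 16 + 4*T + 11*T*x (u(x, T) = (11*x)*T + (16 + 4*T) = 11*T*x + (16 + 4*T) = 16 + 4*T + 11*T*x)
118*(u(G, -22) + 1050) = 118*((16 + 4*(-22) + 11*(-22)*(-6)) + 1050) = 118*((16 - 88 + 1452) + 1050) = 118*(1380 + 1050) = 118*2430 = 286740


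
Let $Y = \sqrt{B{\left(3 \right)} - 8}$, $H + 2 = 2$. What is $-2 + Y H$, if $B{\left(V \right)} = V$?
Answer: $-2$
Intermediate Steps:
$H = 0$ ($H = -2 + 2 = 0$)
$Y = i \sqrt{5}$ ($Y = \sqrt{3 - 8} = \sqrt{-5} = i \sqrt{5} \approx 2.2361 i$)
$-2 + Y H = -2 + i \sqrt{5} \cdot 0 = -2 + 0 = -2$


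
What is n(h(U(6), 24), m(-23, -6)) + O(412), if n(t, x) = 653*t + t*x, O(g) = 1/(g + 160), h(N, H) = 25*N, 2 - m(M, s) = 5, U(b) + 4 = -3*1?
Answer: -65064999/572 ≈ -1.1375e+5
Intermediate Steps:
U(b) = -7 (U(b) = -4 - 3*1 = -4 - 3 = -7)
m(M, s) = -3 (m(M, s) = 2 - 1*5 = 2 - 5 = -3)
O(g) = 1/(160 + g)
n(h(U(6), 24), m(-23, -6)) + O(412) = (25*(-7))*(653 - 3) + 1/(160 + 412) = -175*650 + 1/572 = -113750 + 1/572 = -65064999/572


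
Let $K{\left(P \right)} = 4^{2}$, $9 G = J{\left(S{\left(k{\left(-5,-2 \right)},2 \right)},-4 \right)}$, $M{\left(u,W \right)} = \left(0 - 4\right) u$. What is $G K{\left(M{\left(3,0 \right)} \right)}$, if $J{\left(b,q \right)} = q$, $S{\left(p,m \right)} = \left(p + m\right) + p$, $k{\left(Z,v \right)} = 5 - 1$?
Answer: $- \frac{64}{9} \approx -7.1111$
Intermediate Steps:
$k{\left(Z,v \right)} = 4$
$M{\left(u,W \right)} = - 4 u$
$S{\left(p,m \right)} = m + 2 p$ ($S{\left(p,m \right)} = \left(m + p\right) + p = m + 2 p$)
$G = - \frac{4}{9}$ ($G = \frac{1}{9} \left(-4\right) = - \frac{4}{9} \approx -0.44444$)
$K{\left(P \right)} = 16$
$G K{\left(M{\left(3,0 \right)} \right)} = \left(- \frac{4}{9}\right) 16 = - \frac{64}{9}$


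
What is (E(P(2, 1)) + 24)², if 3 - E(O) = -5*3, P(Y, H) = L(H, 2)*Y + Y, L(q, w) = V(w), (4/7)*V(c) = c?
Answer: 1764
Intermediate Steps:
V(c) = 7*c/4
L(q, w) = 7*w/4
P(Y, H) = 9*Y/2 (P(Y, H) = ((7/4)*2)*Y + Y = 7*Y/2 + Y = 9*Y/2)
E(O) = 18 (E(O) = 3 - (-5)*3 = 3 - 1*(-15) = 3 + 15 = 18)
(E(P(2, 1)) + 24)² = (18 + 24)² = 42² = 1764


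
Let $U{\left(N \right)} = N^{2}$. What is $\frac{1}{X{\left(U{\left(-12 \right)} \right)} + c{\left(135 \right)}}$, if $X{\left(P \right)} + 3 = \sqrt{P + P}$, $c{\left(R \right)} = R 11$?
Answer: $\frac{247}{366006} - \frac{\sqrt{2}}{183003} \approx 0.00066712$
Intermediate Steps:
$c{\left(R \right)} = 11 R$
$X{\left(P \right)} = -3 + \sqrt{2} \sqrt{P}$ ($X{\left(P \right)} = -3 + \sqrt{P + P} = -3 + \sqrt{2 P} = -3 + \sqrt{2} \sqrt{P}$)
$\frac{1}{X{\left(U{\left(-12 \right)} \right)} + c{\left(135 \right)}} = \frac{1}{\left(-3 + \sqrt{2} \sqrt{\left(-12\right)^{2}}\right) + 11 \cdot 135} = \frac{1}{\left(-3 + \sqrt{2} \sqrt{144}\right) + 1485} = \frac{1}{\left(-3 + \sqrt{2} \cdot 12\right) + 1485} = \frac{1}{\left(-3 + 12 \sqrt{2}\right) + 1485} = \frac{1}{1482 + 12 \sqrt{2}}$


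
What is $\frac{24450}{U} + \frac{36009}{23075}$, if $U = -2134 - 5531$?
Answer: $- \frac{19211651}{11791325} \approx -1.6293$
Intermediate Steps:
$U = -7665$
$\frac{24450}{U} + \frac{36009}{23075} = \frac{24450}{-7665} + \frac{36009}{23075} = 24450 \left(- \frac{1}{7665}\right) + 36009 \cdot \frac{1}{23075} = - \frac{1630}{511} + \frac{36009}{23075} = - \frac{19211651}{11791325}$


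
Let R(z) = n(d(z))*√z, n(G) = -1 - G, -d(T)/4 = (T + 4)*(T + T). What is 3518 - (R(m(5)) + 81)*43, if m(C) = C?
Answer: 35 - 15437*√5 ≈ -34483.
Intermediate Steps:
d(T) = -8*T*(4 + T) (d(T) = -4*(T + 4)*(T + T) = -4*(4 + T)*2*T = -8*T*(4 + T))
R(z) = √z*(-1 + 8*z*(4 + z)) (R(z) = (-1 - (-8)*z*(4 + z))*√z = (-1 + 8*z*(4 + z))*√z = √z*(-1 + 8*z*(4 + z)))
3518 - (R(m(5)) + 81)*43 = 3518 - (√5*(-1 + 8*5*(4 + 5)) + 81)*43 = 3518 - (√5*(-1 + 8*5*9) + 81)*43 = 3518 - (√5*(-1 + 360) + 81)*43 = 3518 - (√5*359 + 81)*43 = 3518 - (359*√5 + 81)*43 = 3518 - (81 + 359*√5)*43 = 3518 - (3483 + 15437*√5) = 3518 + (-3483 - 15437*√5) = 35 - 15437*√5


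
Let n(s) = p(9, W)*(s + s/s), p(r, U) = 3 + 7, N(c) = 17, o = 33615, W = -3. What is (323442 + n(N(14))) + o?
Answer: 357237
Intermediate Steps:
p(r, U) = 10
n(s) = 10 + 10*s (n(s) = 10*(s + s/s) = 10*(s + 1) = 10*(1 + s) = 10 + 10*s)
(323442 + n(N(14))) + o = (323442 + (10 + 10*17)) + 33615 = (323442 + (10 + 170)) + 33615 = (323442 + 180) + 33615 = 323622 + 33615 = 357237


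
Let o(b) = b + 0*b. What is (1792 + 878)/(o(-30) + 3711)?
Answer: 890/1227 ≈ 0.72535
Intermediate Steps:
o(b) = b (o(b) = b + 0 = b)
(1792 + 878)/(o(-30) + 3711) = (1792 + 878)/(-30 + 3711) = 2670/3681 = 2670*(1/3681) = 890/1227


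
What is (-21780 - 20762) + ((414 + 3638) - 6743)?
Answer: -45233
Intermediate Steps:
(-21780 - 20762) + ((414 + 3638) - 6743) = -42542 + (4052 - 6743) = -42542 - 2691 = -45233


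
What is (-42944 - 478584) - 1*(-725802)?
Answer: 204274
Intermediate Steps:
(-42944 - 478584) - 1*(-725802) = -521528 + 725802 = 204274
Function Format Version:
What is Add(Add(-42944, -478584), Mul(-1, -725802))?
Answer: 204274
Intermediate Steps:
Add(Add(-42944, -478584), Mul(-1, -725802)) = Add(-521528, 725802) = 204274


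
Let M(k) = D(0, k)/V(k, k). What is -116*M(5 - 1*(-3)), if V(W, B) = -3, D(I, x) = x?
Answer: 928/3 ≈ 309.33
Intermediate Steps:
M(k) = -k/3 (M(k) = k/(-3) = k*(-⅓) = -k/3)
-116*M(5 - 1*(-3)) = -(-116)*(5 - 1*(-3))/3 = -(-116)*(5 + 3)/3 = -(-116)*8/3 = -116*(-8/3) = 928/3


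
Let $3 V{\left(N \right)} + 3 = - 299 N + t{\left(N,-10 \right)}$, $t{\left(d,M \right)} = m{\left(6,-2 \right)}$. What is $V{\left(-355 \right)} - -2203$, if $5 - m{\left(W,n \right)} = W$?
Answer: $\frac{112750}{3} \approx 37583.0$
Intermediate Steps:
$m{\left(W,n \right)} = 5 - W$
$t{\left(d,M \right)} = -1$ ($t{\left(d,M \right)} = 5 - 6 = -1$)
$V{\left(N \right)} = - \frac{4}{3} - \frac{299 N}{3}$ ($V{\left(N \right)} = -1 + \frac{- 299 N - 1}{3} = -1 + \frac{-1 - 299 N}{3} = -1 - \left(\frac{1}{3} + \frac{299 N}{3}\right) = - \frac{4}{3} - \frac{299 N}{3}$)
$V{\left(-355 \right)} - -2203 = \left(- \frac{4}{3} - - \frac{106145}{3}\right) - -2203 = \left(- \frac{4}{3} + \frac{106145}{3}\right) + 2203 = \frac{106141}{3} + 2203 = \frac{112750}{3}$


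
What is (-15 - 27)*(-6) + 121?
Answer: 373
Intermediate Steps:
(-15 - 27)*(-6) + 121 = -42*(-6) + 121 = 252 + 121 = 373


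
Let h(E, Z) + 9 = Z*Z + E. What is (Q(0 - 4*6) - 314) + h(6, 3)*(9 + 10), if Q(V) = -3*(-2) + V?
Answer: -218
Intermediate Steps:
Q(V) = 6 + V
h(E, Z) = -9 + E + Z² (h(E, Z) = -9 + (Z*Z + E) = -9 + (Z² + E) = -9 + (E + Z²) = -9 + E + Z²)
(Q(0 - 4*6) - 314) + h(6, 3)*(9 + 10) = ((6 + (0 - 4*6)) - 314) + (-9 + 6 + 3²)*(9 + 10) = ((6 + (0 - 24)) - 314) + (-9 + 6 + 9)*19 = ((6 - 24) - 314) + 6*19 = (-18 - 314) + 114 = -332 + 114 = -218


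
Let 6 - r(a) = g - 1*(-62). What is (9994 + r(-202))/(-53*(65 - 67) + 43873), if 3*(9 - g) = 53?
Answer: 29840/131937 ≈ 0.22617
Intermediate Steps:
g = -26/3 (g = 9 - ⅓*53 = 9 - 53/3 = -26/3 ≈ -8.6667)
r(a) = -142/3 (r(a) = 6 - (-26/3 - 1*(-62)) = 6 - (-26/3 + 62) = 6 - 1*160/3 = 6 - 160/3 = -142/3)
(9994 + r(-202))/(-53*(65 - 67) + 43873) = (9994 - 142/3)/(-53*(65 - 67) + 43873) = 29840/(3*(-53*(-2) + 43873)) = 29840/(3*(106 + 43873)) = (29840/3)/43979 = (29840/3)*(1/43979) = 29840/131937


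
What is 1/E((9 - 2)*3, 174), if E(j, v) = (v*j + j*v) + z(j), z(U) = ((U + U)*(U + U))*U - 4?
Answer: 1/44348 ≈ 2.2549e-5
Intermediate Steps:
z(U) = -4 + 4*U**3 (z(U) = ((2*U)*(2*U))*U - 4 = (4*U**2)*U - 4 = 4*U**3 - 4 = -4 + 4*U**3)
E(j, v) = -4 + 4*j**3 + 2*j*v (E(j, v) = (v*j + j*v) + (-4 + 4*j**3) = (j*v + j*v) + (-4 + 4*j**3) = 2*j*v + (-4 + 4*j**3) = -4 + 4*j**3 + 2*j*v)
1/E((9 - 2)*3, 174) = 1/(-4 + 4*((9 - 2)*3)**3 + 2*((9 - 2)*3)*174) = 1/(-4 + 4*(7*3)**3 + 2*(7*3)*174) = 1/(-4 + 4*21**3 + 2*21*174) = 1/(-4 + 4*9261 + 7308) = 1/(-4 + 37044 + 7308) = 1/44348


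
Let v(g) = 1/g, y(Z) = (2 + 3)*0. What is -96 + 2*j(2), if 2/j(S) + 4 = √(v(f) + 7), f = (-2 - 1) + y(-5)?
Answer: -684/7 - 2*√15/7 ≈ -98.821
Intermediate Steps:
y(Z) = 0 (y(Z) = 5*0 = 0)
f = -3 (f = (-2 - 1) + 0 = -3 + 0 = -3)
j(S) = 2/(-4 + 2*√15/3) (j(S) = 2/(-4 + √(1/(-3) + 7)) = 2/(-4 + √(-⅓ + 7)) = 2/(-4 + √(20/3)) = 2/(-4 + 2*√15/3))
-96 + 2*j(2) = -96 + 2*(-6/7 - √15/7) = -96 + (-12/7 - 2*√15/7) = -684/7 - 2*√15/7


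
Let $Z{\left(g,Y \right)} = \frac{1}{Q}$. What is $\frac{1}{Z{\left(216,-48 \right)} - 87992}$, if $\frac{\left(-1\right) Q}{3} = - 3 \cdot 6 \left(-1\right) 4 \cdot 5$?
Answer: $- \frac{1080}{95031361} \approx -1.1365 \cdot 10^{-5}$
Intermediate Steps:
$Q = -1080$ ($Q = - 3 - 3 \cdot 6 \left(-1\right) 4 \cdot 5 = - 3 - 3 \left(\left(-6\right) 4\right) 5 = - 3 \left(-3\right) \left(-24\right) 5 = - 3 \cdot 72 \cdot 5 = \left(-3\right) 360 = -1080$)
$Z{\left(g,Y \right)} = - \frac{1}{1080}$ ($Z{\left(g,Y \right)} = \frac{1}{-1080} = - \frac{1}{1080}$)
$\frac{1}{Z{\left(216,-48 \right)} - 87992} = \frac{1}{- \frac{1}{1080} - 87992} = \frac{1}{- \frac{95031361}{1080}} = - \frac{1080}{95031361}$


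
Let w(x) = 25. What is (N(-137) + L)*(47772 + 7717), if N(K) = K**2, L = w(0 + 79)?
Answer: 1042860266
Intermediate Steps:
L = 25
(N(-137) + L)*(47772 + 7717) = ((-137)**2 + 25)*(47772 + 7717) = (18769 + 25)*55489 = 18794*55489 = 1042860266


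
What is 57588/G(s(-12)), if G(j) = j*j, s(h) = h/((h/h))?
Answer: 4799/12 ≈ 399.92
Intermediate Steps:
s(h) = h (s(h) = h/1 = h*1 = h)
G(j) = j²
57588/G(s(-12)) = 57588/((-12)²) = 57588/144 = 57588*(1/144) = 4799/12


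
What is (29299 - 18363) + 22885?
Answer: 33821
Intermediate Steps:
(29299 - 18363) + 22885 = 10936 + 22885 = 33821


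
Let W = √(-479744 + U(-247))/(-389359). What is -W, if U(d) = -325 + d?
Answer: 2*I*√120079/389359 ≈ 0.00178*I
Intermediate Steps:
W = -2*I*√120079/389359 (W = √(-479744 + (-325 - 247))/(-389359) = √(-479744 - 572)*(-1/389359) = √(-480316)*(-1/389359) = (2*I*√120079)*(-1/389359) = -2*I*√120079/389359 ≈ -0.00178*I)
-W = -(-2)*I*√120079/389359 = 2*I*√120079/389359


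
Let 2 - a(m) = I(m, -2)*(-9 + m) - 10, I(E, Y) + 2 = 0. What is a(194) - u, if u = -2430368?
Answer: 2430750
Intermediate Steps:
I(E, Y) = -2 (I(E, Y) = -2 + 0 = -2)
a(m) = -6 + 2*m (a(m) = 2 - (-2*(-9 + m) - 10) = 2 - ((18 - 2*m) - 10) = 2 - (8 - 2*m) = 2 + (-8 + 2*m) = -6 + 2*m)
a(194) - u = (-6 + 2*194) - 1*(-2430368) = (-6 + 388) + 2430368 = 382 + 2430368 = 2430750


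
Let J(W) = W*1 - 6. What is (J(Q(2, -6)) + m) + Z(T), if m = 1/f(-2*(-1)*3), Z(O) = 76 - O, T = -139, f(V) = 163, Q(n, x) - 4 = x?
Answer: 33742/163 ≈ 207.01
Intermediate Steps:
Q(n, x) = 4 + x
J(W) = -6 + W (J(W) = W - 6 = -6 + W)
m = 1/163 ≈ 0.0061350
(J(Q(2, -6)) + m) + Z(T) = ((-6 + (4 - 6)) + 1/163) + (76 - 1*(-139)) = ((-6 - 2) + 1/163) + (76 + 139) = (-8 + 1/163) + 215 = -1303/163 + 215 = 33742/163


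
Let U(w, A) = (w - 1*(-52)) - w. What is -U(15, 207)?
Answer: -52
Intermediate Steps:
U(w, A) = 52 (U(w, A) = (w + 52) - w = (52 + w) - w = 52)
-U(15, 207) = -1*52 = -52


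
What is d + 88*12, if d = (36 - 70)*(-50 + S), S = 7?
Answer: 2518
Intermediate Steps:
d = 1462 (d = (36 - 70)*(-50 + 7) = -34*(-43) = 1462)
d + 88*12 = 1462 + 88*12 = 1462 + 1056 = 2518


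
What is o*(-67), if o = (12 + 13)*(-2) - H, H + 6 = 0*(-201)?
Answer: 2948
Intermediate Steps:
H = -6 (H = -6 + 0*(-201) = -6 + 0 = -6)
o = -44 (o = (12 + 13)*(-2) - 1*(-6) = 25*(-2) + 6 = -50 + 6 = -44)
o*(-67) = -44*(-67) = 2948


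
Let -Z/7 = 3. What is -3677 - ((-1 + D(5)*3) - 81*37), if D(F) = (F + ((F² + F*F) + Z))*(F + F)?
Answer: -1699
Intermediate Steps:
Z = -21 (Z = -7*3 = -21)
D(F) = 2*F*(-21 + F + 2*F²) (D(F) = (F + ((F² + F*F) - 21))*(F + F) = (F + ((F² + F²) - 21))*(2*F) = (F + (2*F² - 21))*(2*F) = (F + (-21 + 2*F²))*(2*F) = (-21 + F + 2*F²)*(2*F) = 2*F*(-21 + F + 2*F²))
-3677 - ((-1 + D(5)*3) - 81*37) = -3677 - ((-1 + (2*5*(-21 + 5 + 2*5²))*3) - 81*37) = -3677 - ((-1 + (2*5*(-21 + 5 + 2*25))*3) - 2997) = -3677 - ((-1 + (2*5*(-21 + 5 + 50))*3) - 2997) = -3677 - ((-1 + (2*5*34)*3) - 2997) = -3677 - ((-1 + 340*3) - 2997) = -3677 - ((-1 + 1020) - 2997) = -3677 - (1019 - 2997) = -3677 - 1*(-1978) = -3677 + 1978 = -1699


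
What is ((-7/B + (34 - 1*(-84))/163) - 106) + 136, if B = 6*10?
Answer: 299339/9780 ≈ 30.607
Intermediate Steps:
B = 60
((-7/B + (34 - 1*(-84))/163) - 106) + 136 = ((-7/60 + (34 - 1*(-84))/163) - 106) + 136 = ((-7*1/60 + (34 + 84)*(1/163)) - 106) + 136 = ((-7/60 + 118*(1/163)) - 106) + 136 = ((-7/60 + 118/163) - 106) + 136 = (5939/9780 - 106) + 136 = -1030741/9780 + 136 = 299339/9780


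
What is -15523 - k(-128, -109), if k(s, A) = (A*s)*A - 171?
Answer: 1505416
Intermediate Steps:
k(s, A) = -171 + s*A**2 (k(s, A) = s*A**2 - 171 = -171 + s*A**2)
-15523 - k(-128, -109) = -15523 - (-171 - 128*(-109)**2) = -15523 - (-171 - 128*11881) = -15523 - (-171 - 1520768) = -15523 - 1*(-1520939) = -15523 + 1520939 = 1505416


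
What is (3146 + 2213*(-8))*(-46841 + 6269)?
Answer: 590647176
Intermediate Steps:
(3146 + 2213*(-8))*(-46841 + 6269) = (3146 - 17704)*(-40572) = -14558*(-40572) = 590647176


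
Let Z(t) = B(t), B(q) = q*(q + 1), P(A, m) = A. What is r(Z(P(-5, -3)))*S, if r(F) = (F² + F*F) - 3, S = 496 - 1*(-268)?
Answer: 608908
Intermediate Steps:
B(q) = q*(1 + q)
Z(t) = t*(1 + t)
S = 764 (S = 496 + 268 = 764)
r(F) = -3 + 2*F² (r(F) = (F² + F²) - 3 = 2*F² - 3 = -3 + 2*F²)
r(Z(P(-5, -3)))*S = (-3 + 2*(-5*(1 - 5))²)*764 = (-3 + 2*(-5*(-4))²)*764 = (-3 + 2*20²)*764 = (-3 + 2*400)*764 = (-3 + 800)*764 = 797*764 = 608908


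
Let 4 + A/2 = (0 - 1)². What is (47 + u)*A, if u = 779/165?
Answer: -17068/55 ≈ -310.33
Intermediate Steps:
A = -6 (A = -8 + 2*(0 - 1)² = -8 + 2*(-1)² = -8 + 2*1 = -8 + 2 = -6)
u = 779/165 (u = 779*(1/165) = 779/165 ≈ 4.7212)
(47 + u)*A = (47 + 779/165)*(-6) = (8534/165)*(-6) = -17068/55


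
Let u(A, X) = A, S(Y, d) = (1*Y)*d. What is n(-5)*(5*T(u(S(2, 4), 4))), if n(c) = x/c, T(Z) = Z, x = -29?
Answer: 232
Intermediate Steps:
S(Y, d) = Y*d
n(c) = -29/c
n(-5)*(5*T(u(S(2, 4), 4))) = (-29/(-5))*(5*(2*4)) = (-29*(-1/5))*(5*8) = (29/5)*40 = 232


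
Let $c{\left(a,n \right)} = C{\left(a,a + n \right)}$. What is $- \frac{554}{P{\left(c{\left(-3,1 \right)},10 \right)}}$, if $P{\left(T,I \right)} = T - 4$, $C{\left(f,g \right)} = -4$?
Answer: $\frac{277}{4} \approx 69.25$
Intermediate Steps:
$c{\left(a,n \right)} = -4$
$P{\left(T,I \right)} = -4 + T$ ($P{\left(T,I \right)} = T - 4 = -4 + T$)
$- \frac{554}{P{\left(c{\left(-3,1 \right)},10 \right)}} = - \frac{554}{-4 - 4} = - \frac{554}{-8} = \left(-554\right) \left(- \frac{1}{8}\right) = \frac{277}{4}$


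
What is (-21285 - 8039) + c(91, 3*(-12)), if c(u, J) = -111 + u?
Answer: -29344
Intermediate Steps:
(-21285 - 8039) + c(91, 3*(-12)) = (-21285 - 8039) + (-111 + 91) = -29324 - 20 = -29344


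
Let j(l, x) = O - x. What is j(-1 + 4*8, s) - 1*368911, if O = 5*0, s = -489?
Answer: -368422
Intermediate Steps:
O = 0
j(l, x) = -x (j(l, x) = 0 - x = -x)
j(-1 + 4*8, s) - 1*368911 = -1*(-489) - 1*368911 = 489 - 368911 = -368422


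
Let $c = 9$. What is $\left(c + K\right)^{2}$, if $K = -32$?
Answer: $529$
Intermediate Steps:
$\left(c + K\right)^{2} = \left(9 - 32\right)^{2} = \left(-23\right)^{2} = 529$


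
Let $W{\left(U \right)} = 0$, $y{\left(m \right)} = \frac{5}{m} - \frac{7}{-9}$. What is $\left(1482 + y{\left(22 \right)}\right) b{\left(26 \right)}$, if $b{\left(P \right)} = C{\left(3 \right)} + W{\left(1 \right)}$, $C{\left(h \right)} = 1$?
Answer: $\frac{293635}{198} \approx 1483.0$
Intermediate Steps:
$y{\left(m \right)} = \frac{7}{9} + \frac{5}{m}$ ($y{\left(m \right)} = \frac{5}{m} - - \frac{7}{9} = \frac{5}{m} + \frac{7}{9} = \frac{7}{9} + \frac{5}{m}$)
$b{\left(P \right)} = 1$ ($b{\left(P \right)} = 1 + 0 = 1$)
$\left(1482 + y{\left(22 \right)}\right) b{\left(26 \right)} = \left(1482 + \left(\frac{7}{9} + \frac{5}{22}\right)\right) 1 = \left(1482 + \frac{199}{198}\right) 1 = \frac{293635}{198} \cdot 1 = \frac{293635}{198}$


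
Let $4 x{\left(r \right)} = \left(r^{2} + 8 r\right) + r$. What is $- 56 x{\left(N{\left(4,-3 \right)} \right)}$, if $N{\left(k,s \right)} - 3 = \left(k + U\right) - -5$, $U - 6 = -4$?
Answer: $-4508$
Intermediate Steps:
$U = 2$ ($U = 6 - 4 = 2$)
$N{\left(k,s \right)} = 10 + k$ ($N{\left(k,s \right)} = 3 + \left(\left(k + 2\right) - -5\right) = 3 + \left(\left(2 + k\right) + 5\right) = 3 + \left(7 + k\right) = 10 + k$)
$x{\left(r \right)} = \frac{r^{2}}{4} + \frac{9 r}{4}$ ($x{\left(r \right)} = \frac{\left(r^{2} + 8 r\right) + r}{4} = \frac{r^{2} + 9 r}{4} = \frac{r^{2}}{4} + \frac{9 r}{4}$)
$- 56 x{\left(N{\left(4,-3 \right)} \right)} = - 56 \frac{\left(10 + 4\right) \left(9 + \left(10 + 4\right)\right)}{4} = - 56 \cdot \frac{1}{4} \cdot 14 \left(9 + 14\right) = - 56 \cdot \frac{1}{4} \cdot 14 \cdot 23 = \left(-56\right) \frac{161}{2} = -4508$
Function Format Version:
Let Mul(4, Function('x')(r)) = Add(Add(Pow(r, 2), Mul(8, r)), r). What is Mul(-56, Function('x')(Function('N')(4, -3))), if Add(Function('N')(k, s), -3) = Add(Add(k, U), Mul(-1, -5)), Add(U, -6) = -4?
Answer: -4508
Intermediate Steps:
U = 2 (U = Add(6, -4) = 2)
Function('N')(k, s) = Add(10, k) (Function('N')(k, s) = Add(3, Add(Add(k, 2), Mul(-1, -5))) = Add(3, Add(Add(2, k), 5)) = Add(3, Add(7, k)) = Add(10, k))
Function('x')(r) = Add(Mul(Rational(1, 4), Pow(r, 2)), Mul(Rational(9, 4), r)) (Function('x')(r) = Mul(Rational(1, 4), Add(Add(Pow(r, 2), Mul(8, r)), r)) = Mul(Rational(1, 4), Add(Pow(r, 2), Mul(9, r))) = Add(Mul(Rational(1, 4), Pow(r, 2)), Mul(Rational(9, 4), r)))
Mul(-56, Function('x')(Function('N')(4, -3))) = Mul(-56, Mul(Rational(1, 4), Add(10, 4), Add(9, Add(10, 4)))) = Mul(-56, Mul(Rational(1, 4), 14, Add(9, 14))) = Mul(-56, Mul(Rational(1, 4), 14, 23)) = Mul(-56, Rational(161, 2)) = -4508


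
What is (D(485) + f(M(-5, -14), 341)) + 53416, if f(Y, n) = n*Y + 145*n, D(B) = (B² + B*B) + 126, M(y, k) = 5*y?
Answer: 564912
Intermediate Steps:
D(B) = 126 + 2*B² (D(B) = (B² + B²) + 126 = 2*B² + 126 = 126 + 2*B²)
f(Y, n) = 145*n + Y*n (f(Y, n) = Y*n + 145*n = 145*n + Y*n)
(D(485) + f(M(-5, -14), 341)) + 53416 = ((126 + 2*485²) + 341*(145 + 5*(-5))) + 53416 = ((126 + 2*235225) + 341*(145 - 25)) + 53416 = ((126 + 470450) + 341*120) + 53416 = (470576 + 40920) + 53416 = 511496 + 53416 = 564912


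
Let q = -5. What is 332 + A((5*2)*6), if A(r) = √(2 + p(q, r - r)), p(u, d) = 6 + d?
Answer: 332 + 2*√2 ≈ 334.83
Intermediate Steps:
A(r) = 2*√2 (A(r) = √(2 + (6 + (r - r))) = √(2 + (6 + 0)) = √(2 + 6) = √8 = 2*√2)
332 + A((5*2)*6) = 332 + 2*√2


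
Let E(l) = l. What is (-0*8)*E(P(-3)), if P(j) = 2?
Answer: 0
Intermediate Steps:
(-0*8)*E(P(-3)) = -0*8*2 = -10*0*2 = 0*2 = 0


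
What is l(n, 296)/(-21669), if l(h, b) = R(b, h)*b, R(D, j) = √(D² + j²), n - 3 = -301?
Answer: -592*√44105/21669 ≈ -5.7376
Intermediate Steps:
n = -298 (n = 3 - 301 = -298)
l(h, b) = b*√(b² + h²) (l(h, b) = √(b² + h²)*b = b*√(b² + h²))
l(n, 296)/(-21669) = (296*√(296² + (-298)²))/(-21669) = (296*√(87616 + 88804))*(-1/21669) = (296*√176420)*(-1/21669) = (296*(2*√44105))*(-1/21669) = (592*√44105)*(-1/21669) = -592*√44105/21669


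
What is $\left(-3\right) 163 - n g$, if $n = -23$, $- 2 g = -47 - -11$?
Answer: $-75$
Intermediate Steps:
$g = 18$ ($g = - \frac{-47 - -11}{2} = - \frac{-47 + 11}{2} = \left(- \frac{1}{2}\right) \left(-36\right) = 18$)
$\left(-3\right) 163 - n g = \left(-3\right) 163 - \left(-23\right) 18 = -489 - -414 = -489 + 414 = -75$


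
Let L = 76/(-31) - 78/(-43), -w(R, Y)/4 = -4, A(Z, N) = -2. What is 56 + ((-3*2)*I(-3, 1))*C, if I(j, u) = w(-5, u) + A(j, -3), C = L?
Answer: 146048/1333 ≈ 109.56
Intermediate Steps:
w(R, Y) = 16 (w(R, Y) = -4*(-4) = 16)
L = -850/1333 (L = 76*(-1/31) - 78*(-1/43) = -76/31 + 78/43 = -850/1333 ≈ -0.63766)
C = -850/1333 ≈ -0.63766
I(j, u) = 14 (I(j, u) = 16 - 2 = 14)
56 + ((-3*2)*I(-3, 1))*C = 56 + (-3*2*14)*(-850/1333) = 56 - 6*14*(-850/1333) = 56 - 84*(-850/1333) = 56 + 71400/1333 = 146048/1333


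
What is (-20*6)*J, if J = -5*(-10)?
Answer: -6000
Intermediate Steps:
J = 50
(-20*6)*J = -20*6*50 = -120*50 = -6000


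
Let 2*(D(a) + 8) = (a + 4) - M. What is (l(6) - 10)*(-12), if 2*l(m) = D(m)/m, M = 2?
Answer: 124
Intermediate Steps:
D(a) = -7 + a/2 (D(a) = -8 + ((a + 4) - 1*2)/2 = -8 + ((4 + a) - 2)/2 = -8 + (2 + a)/2 = -8 + (1 + a/2) = -7 + a/2)
l(m) = (-7 + m/2)/(2*m) (l(m) = ((-7 + m/2)/m)/2 = (-7 + m/2)/(2*m))
(l(6) - 10)*(-12) = ((¼)*(-14 + 6)/6 - 10)*(-12) = ((¼)*(⅙)*(-8) - 10)*(-12) = (-⅓ - 10)*(-12) = -31/3*(-12) = 124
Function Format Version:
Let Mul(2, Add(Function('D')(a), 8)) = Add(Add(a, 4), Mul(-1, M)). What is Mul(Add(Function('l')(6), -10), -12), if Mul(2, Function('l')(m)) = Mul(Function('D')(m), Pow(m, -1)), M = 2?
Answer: 124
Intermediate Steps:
Function('D')(a) = Add(-7, Mul(Rational(1, 2), a)) (Function('D')(a) = Add(-8, Mul(Rational(1, 2), Add(Add(a, 4), Mul(-1, 2)))) = Add(-8, Mul(Rational(1, 2), Add(Add(4, a), -2))) = Add(-8, Mul(Rational(1, 2), Add(2, a))) = Add(-8, Add(1, Mul(Rational(1, 2), a))) = Add(-7, Mul(Rational(1, 2), a)))
Function('l')(m) = Mul(Rational(1, 2), Pow(m, -1), Add(-7, Mul(Rational(1, 2), m))) (Function('l')(m) = Mul(Rational(1, 2), Mul(Add(-7, Mul(Rational(1, 2), m)), Pow(m, -1))) = Mul(Rational(1, 2), Mul(Pow(m, -1), Add(-7, Mul(Rational(1, 2), m)))) = Mul(Rational(1, 2), Pow(m, -1), Add(-7, Mul(Rational(1, 2), m))))
Mul(Add(Function('l')(6), -10), -12) = Mul(Add(Mul(Rational(1, 4), Pow(6, -1), Add(-14, 6)), -10), -12) = Mul(Add(Mul(Rational(1, 4), Rational(1, 6), -8), -10), -12) = Mul(Add(Rational(-1, 3), -10), -12) = Mul(Rational(-31, 3), -12) = 124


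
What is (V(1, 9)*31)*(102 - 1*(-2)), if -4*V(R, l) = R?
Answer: -806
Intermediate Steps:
V(R, l) = -R/4
(V(1, 9)*31)*(102 - 1*(-2)) = (-1/4*1*31)*(102 - 1*(-2)) = (-1/4*31)*(102 + 2) = -31/4*104 = -806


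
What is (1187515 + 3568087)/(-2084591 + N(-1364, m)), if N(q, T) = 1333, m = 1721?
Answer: -2377801/1041629 ≈ -2.2828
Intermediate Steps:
(1187515 + 3568087)/(-2084591 + N(-1364, m)) = (1187515 + 3568087)/(-2084591 + 1333) = 4755602/(-2083258) = 4755602*(-1/2083258) = -2377801/1041629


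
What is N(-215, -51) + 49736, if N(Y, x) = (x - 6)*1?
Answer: 49679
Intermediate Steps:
N(Y, x) = -6 + x (N(Y, x) = (-6 + x)*1 = -6 + x)
N(-215, -51) + 49736 = (-6 - 51) + 49736 = -57 + 49736 = 49679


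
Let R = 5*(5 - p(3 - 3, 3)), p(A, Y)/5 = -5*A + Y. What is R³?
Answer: -125000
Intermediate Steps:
p(A, Y) = -25*A + 5*Y (p(A, Y) = 5*(-5*A + Y) = 5*(Y - 5*A) = -25*A + 5*Y)
R = -50 (R = 5*(5 - (-25*(3 - 3) + 5*3)) = 5*(5 - (-25*0 + 15)) = 5*(5 - (0 + 15)) = 5*(5 - 1*15) = 5*(5 - 15) = 5*(-10) = -50)
R³ = (-50)³ = -125000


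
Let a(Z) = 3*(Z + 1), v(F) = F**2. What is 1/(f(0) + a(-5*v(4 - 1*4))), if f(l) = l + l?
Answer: 1/3 ≈ 0.33333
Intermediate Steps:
f(l) = 2*l
a(Z) = 3 + 3*Z (a(Z) = 3*(1 + Z) = 3 + 3*Z)
1/(f(0) + a(-5*v(4 - 1*4))) = 1/(2*0 + (3 + 3*(-5*(4 - 1*4)**2))) = 1/(0 + (3 + 3*(-5*(4 - 4)**2))) = 1/(0 + (3 + 3*(-5*0**2))) = 1/(0 + (3 + 3*(-5*0))) = 1/(0 + (3 + 3*0)) = 1/(0 + (3 + 0)) = 1/(0 + 3) = 1/3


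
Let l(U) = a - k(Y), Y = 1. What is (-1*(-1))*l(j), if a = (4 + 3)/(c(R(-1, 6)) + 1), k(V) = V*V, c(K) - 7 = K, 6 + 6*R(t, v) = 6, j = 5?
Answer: -⅛ ≈ -0.12500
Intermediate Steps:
R(t, v) = 0 (R(t, v) = -1 + (⅙)*6 = -1 + 1 = 0)
c(K) = 7 + K
k(V) = V²
a = 7/8 (a = (4 + 3)/((7 + 0) + 1) = 7/(7 + 1) = 7/8 ≈ 0.87500)
l(U) = -⅛ (l(U) = 7/8 - 1*1² = 7/8 - 1*1 = 7/8 - 1 = -⅛)
(-1*(-1))*l(j) = -1*(-1)*(-⅛) = 1*(-⅛) = -⅛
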